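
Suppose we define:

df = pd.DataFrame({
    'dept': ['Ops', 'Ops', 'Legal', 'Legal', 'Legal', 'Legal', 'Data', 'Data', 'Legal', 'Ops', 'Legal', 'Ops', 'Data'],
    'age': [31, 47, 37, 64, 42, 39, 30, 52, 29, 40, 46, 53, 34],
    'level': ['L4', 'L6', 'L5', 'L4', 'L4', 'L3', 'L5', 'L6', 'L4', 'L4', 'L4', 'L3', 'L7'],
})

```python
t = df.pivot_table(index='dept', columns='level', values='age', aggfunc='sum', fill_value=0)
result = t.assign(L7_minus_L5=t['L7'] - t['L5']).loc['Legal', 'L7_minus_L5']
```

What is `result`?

-37

pivot: rows=dept, cols=level, sum(age):
level  L3   L4  L5  L6  L7
dept                      
Data    0    0  30  52  34
Legal  39  181  37   0   0
Ops    53   71   0  47   0
add column L7_minus_L5 = t['L7'] - t['L5']:
level  L3   L4  L5  L6  L7  L7_minus_L5
dept                                   
Data    0    0  30  52  34            4
Legal  39  181  37   0   0          -37
Ops    53   71   0  47   0            0
Finally, value at row 'Legal', column 'L7_minus_L5' = -37.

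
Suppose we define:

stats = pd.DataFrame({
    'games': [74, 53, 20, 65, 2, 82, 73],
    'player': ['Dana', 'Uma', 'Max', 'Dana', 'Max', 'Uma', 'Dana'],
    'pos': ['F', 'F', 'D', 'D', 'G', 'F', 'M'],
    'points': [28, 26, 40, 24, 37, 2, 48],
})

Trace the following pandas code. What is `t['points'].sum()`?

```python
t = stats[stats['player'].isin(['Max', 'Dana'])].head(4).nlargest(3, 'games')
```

92

filter rows where player in ['Max', 'Dana']:
   games player pos  points
0     74   Dana   F      28
2     20    Max   D      40
3     65   Dana   D      24
4      2    Max   G      37
6     73   Dana   M      48
take first 4 rows:
   games player pos  points
0     74   Dana   F      28
2     20    Max   D      40
3     65   Dana   D      24
4      2    Max   G      37
take 3 rows with largest games:
   games player pos  points
0     74   Dana   F      28
3     65   Dana   D      24
2     20    Max   D      40
Hence 92.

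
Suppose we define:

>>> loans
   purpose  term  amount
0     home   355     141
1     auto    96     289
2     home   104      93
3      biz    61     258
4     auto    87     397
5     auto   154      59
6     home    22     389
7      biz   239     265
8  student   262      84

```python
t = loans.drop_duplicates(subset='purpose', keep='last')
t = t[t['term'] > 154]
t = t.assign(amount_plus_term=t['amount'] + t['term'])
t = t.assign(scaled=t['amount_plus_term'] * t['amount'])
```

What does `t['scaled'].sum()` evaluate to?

162624

drop duplicate purpose (keep=last):
   purpose  term  amount
5     auto   154      59
6     home    22     389
7      biz   239     265
8  student   262      84
filter rows where term > 154:
   purpose  term  amount
7      biz   239     265
8  student   262      84
add column amount_plus_term = t['amount'] + t['term']:
   purpose  term  amount  amount_plus_term
7      biz   239     265               504
8  student   262      84               346
add column scaled = t['amount_plus_term'] * t['amount']:
   purpose  term  amount  amount_plus_term  scaled
7      biz   239     265               504  133560
8  student   262      84               346   29064
The sum of column 'scaled' is 162624.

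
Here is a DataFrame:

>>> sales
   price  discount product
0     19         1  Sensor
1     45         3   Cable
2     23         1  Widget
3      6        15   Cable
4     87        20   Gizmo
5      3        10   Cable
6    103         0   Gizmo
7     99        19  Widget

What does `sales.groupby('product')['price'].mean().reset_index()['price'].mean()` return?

48.25

group by product, mean of price:
product
Cable     18.0
Gizmo     95.0
Sensor    19.0
Widget    61.0
Name: price, dtype: float64
reset_index():
  product  price
0   Cable   18.0
1   Gizmo   95.0
2  Sensor   19.0
3  Widget   61.0
Hence 48.25.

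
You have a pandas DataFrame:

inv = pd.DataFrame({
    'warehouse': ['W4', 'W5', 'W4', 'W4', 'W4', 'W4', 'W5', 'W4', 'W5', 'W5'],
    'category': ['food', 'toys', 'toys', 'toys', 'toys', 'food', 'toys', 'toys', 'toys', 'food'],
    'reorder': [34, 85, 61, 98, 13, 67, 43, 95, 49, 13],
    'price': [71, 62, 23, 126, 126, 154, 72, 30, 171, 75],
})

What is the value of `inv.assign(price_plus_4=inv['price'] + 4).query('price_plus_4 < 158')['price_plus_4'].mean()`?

add column price_plus_4 = inv['price'] + 4:
  warehouse category  reorder  price  price_plus_4
0        W4     food       34     71            75
1        W5     toys       85     62            66
2        W4     toys       61     23            27
3        W4     toys       98    126           130
4        W4     toys       13    126           130
5        W4     food       67    154           158
6        W5     toys       43     72            76
7        W4     toys       95     30            34
8        W5     toys       49    171           175
9        W5     food       13     75            79
filter rows where price_plus_4 < 158:
  warehouse category  reorder  price  price_plus_4
0        W4     food       34     71            75
1        W5     toys       85     62            66
2        W4     toys       61     23            27
3        W4     toys       98    126           130
4        W4     toys       13    126           130
6        W5     toys       43     72            76
7        W4     toys       95     30            34
9        W5     food       13     75            79
Taking the mean of column 'price_plus_4' gives 77.125.

77.125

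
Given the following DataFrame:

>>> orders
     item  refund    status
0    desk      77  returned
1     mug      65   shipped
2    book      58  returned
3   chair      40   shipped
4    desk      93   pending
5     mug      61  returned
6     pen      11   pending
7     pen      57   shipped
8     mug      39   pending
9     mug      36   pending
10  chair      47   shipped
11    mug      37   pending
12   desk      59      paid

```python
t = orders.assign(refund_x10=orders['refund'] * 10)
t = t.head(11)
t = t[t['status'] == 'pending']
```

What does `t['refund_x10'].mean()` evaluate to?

447.5

add column refund_x10 = orders['refund'] * 10:
     item  refund    status  refund_x10
0    desk      77  returned         770
1     mug      65   shipped         650
2    book      58  returned         580
3   chair      40   shipped         400
4    desk      93   pending         930
5     mug      61  returned         610
6     pen      11   pending         110
7     pen      57   shipped         570
8     mug      39   pending         390
9     mug      36   pending         360
10  chair      47   shipped         470
11    mug      37   pending         370
12   desk      59      paid         590
take first 11 rows:
     item  refund    status  refund_x10
0    desk      77  returned         770
1     mug      65   shipped         650
2    book      58  returned         580
3   chair      40   shipped         400
4    desk      93   pending         930
5     mug      61  returned         610
6     pen      11   pending         110
7     pen      57   shipped         570
8     mug      39   pending         390
9     mug      36   pending         360
10  chair      47   shipped         470
filter rows where status == 'pending':
   item  refund   status  refund_x10
4  desk      93  pending         930
6   pen      11  pending         110
8   mug      39  pending         390
9   mug      36  pending         360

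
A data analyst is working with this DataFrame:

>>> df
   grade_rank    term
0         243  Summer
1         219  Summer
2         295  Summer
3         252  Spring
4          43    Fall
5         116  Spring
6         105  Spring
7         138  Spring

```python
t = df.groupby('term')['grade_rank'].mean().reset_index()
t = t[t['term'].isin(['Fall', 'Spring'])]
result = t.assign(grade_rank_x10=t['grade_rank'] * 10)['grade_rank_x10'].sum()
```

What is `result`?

group by term, mean of grade_rank:
term
Fall       43.000000
Spring    152.750000
Summer    252.333333
Name: grade_rank, dtype: float64
reset_index():
     term  grade_rank
0    Fall   43.000000
1  Spring  152.750000
2  Summer  252.333333
filter rows where term in ['Fall', 'Spring']:
     term  grade_rank
0    Fall       43.00
1  Spring      152.75
add column grade_rank_x10 = t['grade_rank'] * 10:
     term  grade_rank  grade_rank_x10
0    Fall       43.00           430.0
1  Spring      152.75          1527.5
Finally, sum of column 'grade_rank_x10' = 1957.5.

1957.5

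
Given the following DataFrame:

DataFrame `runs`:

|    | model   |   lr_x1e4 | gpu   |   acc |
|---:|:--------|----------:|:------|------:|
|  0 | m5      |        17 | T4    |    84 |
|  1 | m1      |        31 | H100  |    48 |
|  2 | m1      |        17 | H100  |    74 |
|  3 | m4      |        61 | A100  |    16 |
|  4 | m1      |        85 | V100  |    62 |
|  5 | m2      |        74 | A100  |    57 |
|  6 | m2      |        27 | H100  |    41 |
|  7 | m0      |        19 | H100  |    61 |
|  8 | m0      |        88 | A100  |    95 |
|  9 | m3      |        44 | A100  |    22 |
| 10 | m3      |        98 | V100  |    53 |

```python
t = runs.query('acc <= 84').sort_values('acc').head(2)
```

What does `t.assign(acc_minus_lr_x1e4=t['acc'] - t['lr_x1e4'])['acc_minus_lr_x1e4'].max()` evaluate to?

-22

filter rows where acc <= 84:
   model  lr_x1e4   gpu  acc
0     m5       17    T4   84
1     m1       31  H100   48
2     m1       17  H100   74
3     m4       61  A100   16
4     m1       85  V100   62
5     m2       74  A100   57
6     m2       27  H100   41
7     m0       19  H100   61
9     m3       44  A100   22
10    m3       98  V100   53
sort by acc:
   model  lr_x1e4   gpu  acc
3     m4       61  A100   16
9     m3       44  A100   22
6     m2       27  H100   41
1     m1       31  H100   48
10    m3       98  V100   53
5     m2       74  A100   57
7     m0       19  H100   61
4     m1       85  V100   62
2     m1       17  H100   74
0     m5       17    T4   84
take first 2 rows:
  model  lr_x1e4   gpu  acc
3    m4       61  A100   16
9    m3       44  A100   22
add column acc_minus_lr_x1e4 = t['acc'] - t['lr_x1e4']:
  model  lr_x1e4   gpu  acc  acc_minus_lr_x1e4
3    m4       61  A100   16                -45
9    m3       44  A100   22                -22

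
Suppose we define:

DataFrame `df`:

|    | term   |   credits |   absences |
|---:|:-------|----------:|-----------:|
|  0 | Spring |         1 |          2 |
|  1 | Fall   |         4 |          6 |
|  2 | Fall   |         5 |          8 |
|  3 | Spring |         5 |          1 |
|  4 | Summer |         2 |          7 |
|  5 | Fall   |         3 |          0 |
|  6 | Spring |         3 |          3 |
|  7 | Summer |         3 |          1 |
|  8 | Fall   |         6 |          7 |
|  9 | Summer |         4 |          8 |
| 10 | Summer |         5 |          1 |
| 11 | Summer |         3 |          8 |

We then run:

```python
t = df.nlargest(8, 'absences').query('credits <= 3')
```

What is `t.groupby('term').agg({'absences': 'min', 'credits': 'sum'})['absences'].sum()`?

take 8 rows with largest absences:
      term  credits  absences
2     Fall        5         8
9   Summer        4         8
11  Summer        3         8
4   Summer        2         7
8     Fall        6         7
1     Fall        4         6
6   Spring        3         3
0   Spring        1         2
filter rows where credits <= 3:
      term  credits  absences
11  Summer        3         8
4   Summer        2         7
6   Spring        3         3
0   Spring        1         2
group by term: min(absences), sum(credits):
        absences  credits
term                     
Spring         2        4
Summer         7        5
Reading off the sum of column 'absences', we get 9.

9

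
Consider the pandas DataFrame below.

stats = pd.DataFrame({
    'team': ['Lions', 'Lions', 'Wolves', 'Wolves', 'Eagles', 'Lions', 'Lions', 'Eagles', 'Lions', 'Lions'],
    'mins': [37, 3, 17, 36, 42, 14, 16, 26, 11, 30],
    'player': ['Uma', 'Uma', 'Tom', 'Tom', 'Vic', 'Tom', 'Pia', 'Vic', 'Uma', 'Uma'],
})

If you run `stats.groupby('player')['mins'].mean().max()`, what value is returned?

group by player, mean of mins:
player
Pia    16.000000
Tom    22.333333
Uma    20.250000
Vic    34.000000
Name: mins, dtype: float64

34.0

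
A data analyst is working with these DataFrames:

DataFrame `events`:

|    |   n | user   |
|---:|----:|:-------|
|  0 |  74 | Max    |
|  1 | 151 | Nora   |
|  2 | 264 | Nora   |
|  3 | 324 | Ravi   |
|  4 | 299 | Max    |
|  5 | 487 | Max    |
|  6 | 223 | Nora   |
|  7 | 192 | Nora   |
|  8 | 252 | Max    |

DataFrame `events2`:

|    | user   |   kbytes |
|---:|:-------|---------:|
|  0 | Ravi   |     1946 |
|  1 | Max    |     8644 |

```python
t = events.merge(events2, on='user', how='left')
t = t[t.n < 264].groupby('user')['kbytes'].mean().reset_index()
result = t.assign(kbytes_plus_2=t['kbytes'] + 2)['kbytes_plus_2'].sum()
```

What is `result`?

merge on 'user' (how='left') → 9 rows:
     n  user  kbytes
0   74   Max  8644.0
1  151  Nora     NaN
2  264  Nora     NaN
3  324  Ravi  1946.0
4  299   Max  8644.0
5  487   Max  8644.0
6  223  Nora     NaN
7  192  Nora     NaN
8  252   Max  8644.0
filter rows where n < 264:
     n  user  kbytes
0   74   Max  8644.0
1  151  Nora     NaN
6  223  Nora     NaN
7  192  Nora     NaN
8  252   Max  8644.0
group by user, mean of kbytes:
user
Max     8644.0
Nora       NaN
Name: kbytes, dtype: float64
reset_index():
   user  kbytes
0   Max  8644.0
1  Nora     NaN
add column kbytes_plus_2 = t['kbytes'] + 2:
   user  kbytes  kbytes_plus_2
0   Max  8644.0         8646.0
1  Nora     NaN            NaN

8646.0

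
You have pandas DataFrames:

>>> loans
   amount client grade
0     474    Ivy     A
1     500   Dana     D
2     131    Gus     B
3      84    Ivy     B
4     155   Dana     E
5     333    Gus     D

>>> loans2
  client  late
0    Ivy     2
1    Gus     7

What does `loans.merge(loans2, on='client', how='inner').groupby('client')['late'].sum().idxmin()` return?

Ivy

merge on 'client' (how='inner') → 4 rows:
   amount client grade  late
0     474    Ivy     A     2
1     131    Gus     B     7
2      84    Ivy     B     2
3     333    Gus     D     7
group by client, sum of late:
client
Gus    14
Ivy     4
Name: late, dtype: int64
The label with the smallest value is Ivy.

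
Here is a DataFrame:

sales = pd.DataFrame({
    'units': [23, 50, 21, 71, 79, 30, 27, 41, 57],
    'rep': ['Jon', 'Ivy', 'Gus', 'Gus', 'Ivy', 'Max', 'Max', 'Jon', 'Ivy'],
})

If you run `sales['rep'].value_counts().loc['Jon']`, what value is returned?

2

value_counts of rep:
rep
Ivy    3
Jon    2
Gus    2
Max    2
Name: count, dtype: int64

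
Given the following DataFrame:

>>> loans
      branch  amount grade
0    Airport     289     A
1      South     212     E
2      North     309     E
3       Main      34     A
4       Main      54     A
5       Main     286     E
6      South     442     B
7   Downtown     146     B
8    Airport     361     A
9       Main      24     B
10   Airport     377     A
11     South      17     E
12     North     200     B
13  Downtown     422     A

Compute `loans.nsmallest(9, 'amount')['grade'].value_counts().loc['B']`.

3

take 9 rows with smallest amount:
      branch  amount grade
11     South      17     E
9       Main      24     B
3       Main      34     A
4       Main      54     A
7   Downtown     146     B
12     North     200     B
1      South     212     E
5       Main     286     E
0    Airport     289     A
value_counts of grade:
grade
E    3
B    3
A    3
Name: count, dtype: int64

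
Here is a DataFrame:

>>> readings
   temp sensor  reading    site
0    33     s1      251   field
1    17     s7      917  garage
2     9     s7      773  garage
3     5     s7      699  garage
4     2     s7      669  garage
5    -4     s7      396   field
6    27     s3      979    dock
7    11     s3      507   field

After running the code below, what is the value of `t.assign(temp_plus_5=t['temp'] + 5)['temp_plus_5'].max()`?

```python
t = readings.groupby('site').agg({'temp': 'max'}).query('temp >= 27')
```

38

group by site, max of temp:
        temp
site        
dock      27
field     33
garage    17
filter rows where temp >= 27:
       temp
site       
dock     27
field    33
add column temp_plus_5 = t['temp'] + 5:
       temp  temp_plus_5
site                    
dock     27           32
field    33           38
Reading off the max of column 'temp_plus_5', we get 38.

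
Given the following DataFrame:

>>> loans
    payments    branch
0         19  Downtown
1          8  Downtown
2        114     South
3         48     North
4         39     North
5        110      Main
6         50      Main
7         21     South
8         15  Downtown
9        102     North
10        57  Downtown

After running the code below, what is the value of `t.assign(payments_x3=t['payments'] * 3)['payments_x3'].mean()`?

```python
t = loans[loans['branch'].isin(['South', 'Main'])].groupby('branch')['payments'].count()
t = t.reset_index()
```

6.0

filter rows where branch in ['South', 'Main']:
   payments branch
2       114  South
5       110   Main
6        50   Main
7        21  South
group by branch, count of payments:
branch
Main     2
South    2
Name: payments, dtype: int64
reset_index():
  branch  payments
0   Main         2
1  South         2
add column payments_x3 = t['payments'] * 3:
  branch  payments  payments_x3
0   Main         2            6
1  South         2            6
mean of column 'payments_x3' → 6.0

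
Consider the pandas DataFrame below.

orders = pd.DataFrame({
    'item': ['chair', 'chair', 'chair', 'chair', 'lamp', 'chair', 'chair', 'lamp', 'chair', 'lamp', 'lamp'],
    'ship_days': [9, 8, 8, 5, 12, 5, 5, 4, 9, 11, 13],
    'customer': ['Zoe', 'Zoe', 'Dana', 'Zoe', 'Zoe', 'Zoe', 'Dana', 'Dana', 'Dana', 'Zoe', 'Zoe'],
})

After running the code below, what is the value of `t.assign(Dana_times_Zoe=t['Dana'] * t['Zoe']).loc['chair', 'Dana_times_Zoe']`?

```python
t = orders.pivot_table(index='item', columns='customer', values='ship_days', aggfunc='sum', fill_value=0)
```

pivot: rows=item, cols=customer, sum(ship_days):
customer  Dana  Zoe
item               
chair       22   27
lamp         4   36
add column Dana_times_Zoe = t['Dana'] * t['Zoe']:
customer  Dana  Zoe  Dana_times_Zoe
item                               
chair       22   27             594
lamp         4   36             144
Reading off the value at row 'chair', column 'Dana_times_Zoe', we get 594.

594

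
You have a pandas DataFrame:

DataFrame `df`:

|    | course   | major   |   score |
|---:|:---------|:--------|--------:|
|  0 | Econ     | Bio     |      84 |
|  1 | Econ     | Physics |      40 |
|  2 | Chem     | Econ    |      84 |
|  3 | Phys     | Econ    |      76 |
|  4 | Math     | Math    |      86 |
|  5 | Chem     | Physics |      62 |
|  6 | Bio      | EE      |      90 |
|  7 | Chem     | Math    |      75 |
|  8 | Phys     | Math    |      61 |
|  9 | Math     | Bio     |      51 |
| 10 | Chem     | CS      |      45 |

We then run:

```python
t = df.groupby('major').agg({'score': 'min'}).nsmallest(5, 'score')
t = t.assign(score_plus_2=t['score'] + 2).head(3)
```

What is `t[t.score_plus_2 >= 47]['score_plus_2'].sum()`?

100

group by major, min of score:
         score
major         
Bio         51
CS          45
EE          90
Econ        76
Math        61
Physics     40
take 5 rows with smallest score:
         score
major         
Physics     40
CS          45
Bio         51
Math        61
Econ        76
add column score_plus_2 = t['score'] + 2:
         score  score_plus_2
major                       
Physics     40            42
CS          45            47
Bio         51            53
Math        61            63
Econ        76            78
take first 3 rows:
         score  score_plus_2
major                       
Physics     40            42
CS          45            47
Bio         51            53
filter rows where score_plus_2 >= 47:
       score  score_plus_2
major                     
CS        45            47
Bio       51            53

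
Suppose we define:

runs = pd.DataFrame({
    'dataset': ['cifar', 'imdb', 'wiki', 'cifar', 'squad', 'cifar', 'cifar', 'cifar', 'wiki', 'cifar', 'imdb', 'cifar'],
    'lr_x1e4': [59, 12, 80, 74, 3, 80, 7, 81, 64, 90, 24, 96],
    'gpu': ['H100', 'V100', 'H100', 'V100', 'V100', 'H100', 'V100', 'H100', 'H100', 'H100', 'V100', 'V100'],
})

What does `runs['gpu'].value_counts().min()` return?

6

value_counts of gpu:
gpu
H100    6
V100    6
Name: count, dtype: int64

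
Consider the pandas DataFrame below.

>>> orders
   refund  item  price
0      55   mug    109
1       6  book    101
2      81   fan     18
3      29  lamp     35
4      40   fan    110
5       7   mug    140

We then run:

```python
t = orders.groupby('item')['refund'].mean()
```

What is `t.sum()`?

126.5

group by item, mean of refund:
item
book     6.0
fan     60.5
lamp    29.0
mug     31.0
Name: refund, dtype: float64
The sum of the resulting series is 126.5.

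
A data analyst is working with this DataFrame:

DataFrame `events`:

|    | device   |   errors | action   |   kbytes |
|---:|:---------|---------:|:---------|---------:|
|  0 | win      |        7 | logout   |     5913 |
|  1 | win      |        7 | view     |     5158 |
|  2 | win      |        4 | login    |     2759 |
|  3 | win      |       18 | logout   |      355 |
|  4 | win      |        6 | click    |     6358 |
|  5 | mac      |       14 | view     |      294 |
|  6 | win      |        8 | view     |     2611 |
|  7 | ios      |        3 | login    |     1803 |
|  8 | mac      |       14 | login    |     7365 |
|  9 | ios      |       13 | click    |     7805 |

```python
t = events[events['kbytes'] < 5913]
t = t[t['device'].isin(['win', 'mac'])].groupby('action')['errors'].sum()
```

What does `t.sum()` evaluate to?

filter rows where kbytes < 5913:
  device  errors  action  kbytes
1    win       7    view    5158
2    win       4   login    2759
3    win      18  logout     355
5    mac      14    view     294
6    win       8    view    2611
7    ios       3   login    1803
filter rows where device in ['win', 'mac']:
  device  errors  action  kbytes
1    win       7    view    5158
2    win       4   login    2759
3    win      18  logout     355
5    mac      14    view     294
6    win       8    view    2611
group by action, sum of errors:
action
login      4
logout    18
view      29
Name: errors, dtype: int64
Reading off the sum of the resulting series, we get 51.

51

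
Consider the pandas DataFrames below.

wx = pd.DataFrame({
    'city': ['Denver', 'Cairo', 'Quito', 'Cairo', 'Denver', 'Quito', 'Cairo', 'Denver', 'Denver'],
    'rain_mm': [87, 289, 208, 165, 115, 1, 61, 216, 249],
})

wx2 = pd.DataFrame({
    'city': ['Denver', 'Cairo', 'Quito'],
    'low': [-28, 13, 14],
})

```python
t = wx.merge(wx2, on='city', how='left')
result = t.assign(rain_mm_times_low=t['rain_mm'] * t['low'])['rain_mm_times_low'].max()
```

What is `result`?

3757

merge on 'city' (how='left') → 9 rows:
     city  rain_mm  low
0  Denver       87  -28
1   Cairo      289   13
2   Quito      208   14
3   Cairo      165   13
4  Denver      115  -28
5   Quito        1   14
6   Cairo       61   13
7  Denver      216  -28
8  Denver      249  -28
add column rain_mm_times_low = t['rain_mm'] * t['low']:
     city  rain_mm  low  rain_mm_times_low
0  Denver       87  -28              -2436
1   Cairo      289   13               3757
2   Quito      208   14               2912
3   Cairo      165   13               2145
4  Denver      115  -28              -3220
5   Quito        1   14                 14
6   Cairo       61   13                793
7  Denver      216  -28              -6048
8  Denver      249  -28              -6972
Taking the max of column 'rain_mm_times_low' gives 3757.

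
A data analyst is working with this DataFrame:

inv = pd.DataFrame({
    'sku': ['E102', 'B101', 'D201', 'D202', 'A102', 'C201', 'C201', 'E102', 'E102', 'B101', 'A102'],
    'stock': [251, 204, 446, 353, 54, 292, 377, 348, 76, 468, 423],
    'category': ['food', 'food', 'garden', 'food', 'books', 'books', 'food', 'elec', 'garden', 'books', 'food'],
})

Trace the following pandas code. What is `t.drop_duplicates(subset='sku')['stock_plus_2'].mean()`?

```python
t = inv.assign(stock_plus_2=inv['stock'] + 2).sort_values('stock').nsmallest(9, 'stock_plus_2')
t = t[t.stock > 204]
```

add column stock_plus_2 = inv['stock'] + 2:
     sku  stock category  stock_plus_2
0   E102    251     food           253
1   B101    204     food           206
2   D201    446   garden           448
3   D202    353     food           355
4   A102     54    books            56
5   C201    292    books           294
6   C201    377     food           379
7   E102    348     elec           350
8   E102     76   garden            78
9   B101    468    books           470
10  A102    423     food           425
sort by stock:
     sku  stock category  stock_plus_2
4   A102     54    books            56
8   E102     76   garden            78
1   B101    204     food           206
0   E102    251     food           253
5   C201    292    books           294
7   E102    348     elec           350
3   D202    353     food           355
6   C201    377     food           379
10  A102    423     food           425
2   D201    446   garden           448
9   B101    468    books           470
take 9 rows with smallest stock_plus_2:
     sku  stock category  stock_plus_2
4   A102     54    books            56
8   E102     76   garden            78
1   B101    204     food           206
0   E102    251     food           253
5   C201    292    books           294
7   E102    348     elec           350
3   D202    353     food           355
6   C201    377     food           379
10  A102    423     food           425
filter rows where stock > 204:
     sku  stock category  stock_plus_2
0   E102    251     food           253
5   C201    292    books           294
7   E102    348     elec           350
3   D202    353     food           355
6   C201    377     food           379
10  A102    423     food           425
drop duplicate sku (keep=first):
     sku  stock category  stock_plus_2
0   E102    251     food           253
5   C201    292    books           294
3   D202    353     food           355
10  A102    423     food           425
Finally, mean of column 'stock_plus_2' = 331.75.

331.75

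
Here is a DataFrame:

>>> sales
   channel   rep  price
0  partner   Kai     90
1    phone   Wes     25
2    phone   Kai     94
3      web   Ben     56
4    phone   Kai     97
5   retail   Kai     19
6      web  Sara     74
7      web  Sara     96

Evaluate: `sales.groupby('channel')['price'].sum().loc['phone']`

216

group by channel, sum of price:
channel
partner     90
phone      216
retail      19
web        226
Name: price, dtype: int64
value at index 'phone' → 216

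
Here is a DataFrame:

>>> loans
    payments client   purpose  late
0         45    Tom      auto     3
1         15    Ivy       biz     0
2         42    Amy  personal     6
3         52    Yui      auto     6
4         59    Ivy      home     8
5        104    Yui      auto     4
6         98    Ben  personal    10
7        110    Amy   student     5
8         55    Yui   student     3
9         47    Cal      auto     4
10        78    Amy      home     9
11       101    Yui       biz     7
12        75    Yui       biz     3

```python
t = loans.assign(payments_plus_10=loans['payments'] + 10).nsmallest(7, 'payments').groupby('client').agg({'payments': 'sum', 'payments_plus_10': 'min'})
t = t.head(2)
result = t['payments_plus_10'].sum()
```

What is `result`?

add column payments_plus_10 = loans['payments'] + 10:
    payments client   purpose  late  payments_plus_10
0         45    Tom      auto     3                55
1         15    Ivy       biz     0                25
2         42    Amy  personal     6                52
3         52    Yui      auto     6                62
4         59    Ivy      home     8                69
5        104    Yui      auto     4               114
6         98    Ben  personal    10               108
7        110    Amy   student     5               120
8         55    Yui   student     3                65
9         47    Cal      auto     4                57
10        78    Amy      home     9                88
11       101    Yui       biz     7               111
12        75    Yui       biz     3                85
take 7 rows with smallest payments:
   payments client   purpose  late  payments_plus_10
1        15    Ivy       biz     0                25
2        42    Amy  personal     6                52
0        45    Tom      auto     3                55
9        47    Cal      auto     4                57
3        52    Yui      auto     6                62
8        55    Yui   student     3                65
4        59    Ivy      home     8                69
group by client: sum(payments), min(payments_plus_10):
        payments  payments_plus_10
client                            
Amy           42                52
Cal           47                57
Ivy           74                25
Tom           45                55
Yui          107                62
take first 2 rows:
        payments  payments_plus_10
client                            
Amy           42                52
Cal           47                57

109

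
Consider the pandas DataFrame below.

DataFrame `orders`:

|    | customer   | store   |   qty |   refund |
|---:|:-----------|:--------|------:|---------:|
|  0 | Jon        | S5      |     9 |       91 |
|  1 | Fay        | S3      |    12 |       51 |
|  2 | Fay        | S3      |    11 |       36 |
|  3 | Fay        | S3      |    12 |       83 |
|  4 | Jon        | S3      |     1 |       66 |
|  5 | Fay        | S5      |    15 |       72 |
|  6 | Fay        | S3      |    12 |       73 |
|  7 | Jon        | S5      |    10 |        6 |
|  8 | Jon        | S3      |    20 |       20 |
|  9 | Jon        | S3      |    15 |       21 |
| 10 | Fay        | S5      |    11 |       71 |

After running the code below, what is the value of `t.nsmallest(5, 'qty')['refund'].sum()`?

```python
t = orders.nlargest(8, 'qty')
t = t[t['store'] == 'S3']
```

take 8 rows with largest qty:
   customer store  qty  refund
8       Jon    S3   20      20
5       Fay    S5   15      72
9       Jon    S3   15      21
1       Fay    S3   12      51
3       Fay    S3   12      83
6       Fay    S3   12      73
2       Fay    S3   11      36
10      Fay    S5   11      71
filter rows where store == 'S3':
  customer store  qty  refund
8      Jon    S3   20      20
9      Jon    S3   15      21
1      Fay    S3   12      51
3      Fay    S3   12      83
6      Fay    S3   12      73
2      Fay    S3   11      36
take 5 rows with smallest qty:
  customer store  qty  refund
2      Fay    S3   11      36
1      Fay    S3   12      51
3      Fay    S3   12      83
6      Fay    S3   12      73
9      Jon    S3   15      21
The sum of column 'refund' is 264.

264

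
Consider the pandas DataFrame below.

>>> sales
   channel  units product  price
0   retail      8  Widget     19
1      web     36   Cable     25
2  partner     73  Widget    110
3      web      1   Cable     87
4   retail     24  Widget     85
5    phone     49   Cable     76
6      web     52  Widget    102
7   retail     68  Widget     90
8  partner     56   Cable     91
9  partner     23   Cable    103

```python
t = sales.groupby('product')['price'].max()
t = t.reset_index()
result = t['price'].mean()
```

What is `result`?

group by product, max of price:
product
Cable     103
Widget    110
Name: price, dtype: int64
reset_index():
  product  price
0   Cable    103
1  Widget    110
mean of column 'price' → 106.5

106.5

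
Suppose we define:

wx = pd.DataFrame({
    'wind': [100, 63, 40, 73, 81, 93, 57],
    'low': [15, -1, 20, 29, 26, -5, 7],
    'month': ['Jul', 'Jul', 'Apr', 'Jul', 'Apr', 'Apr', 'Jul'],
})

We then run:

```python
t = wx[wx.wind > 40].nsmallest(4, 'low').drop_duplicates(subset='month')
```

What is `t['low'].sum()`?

filter rows where wind > 40:
   wind  low month
0   100   15   Jul
1    63   -1   Jul
3    73   29   Jul
4    81   26   Apr
5    93   -5   Apr
6    57    7   Jul
take 4 rows with smallest low:
   wind  low month
5    93   -5   Apr
1    63   -1   Jul
6    57    7   Jul
0   100   15   Jul
drop duplicate month (keep=first):
   wind  low month
5    93   -5   Apr
1    63   -1   Jul

-6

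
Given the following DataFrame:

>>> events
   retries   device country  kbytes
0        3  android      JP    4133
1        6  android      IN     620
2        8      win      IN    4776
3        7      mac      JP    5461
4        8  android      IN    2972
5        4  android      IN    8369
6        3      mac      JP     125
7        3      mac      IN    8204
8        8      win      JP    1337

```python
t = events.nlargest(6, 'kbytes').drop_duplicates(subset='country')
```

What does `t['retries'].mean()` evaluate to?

5.5

take 6 rows with largest kbytes:
   retries   device country  kbytes
5        4  android      IN    8369
7        3      mac      IN    8204
3        7      mac      JP    5461
2        8      win      IN    4776
0        3  android      JP    4133
4        8  android      IN    2972
drop duplicate country (keep=first):
   retries   device country  kbytes
5        4  android      IN    8369
3        7      mac      JP    5461
So mean() = 5.5.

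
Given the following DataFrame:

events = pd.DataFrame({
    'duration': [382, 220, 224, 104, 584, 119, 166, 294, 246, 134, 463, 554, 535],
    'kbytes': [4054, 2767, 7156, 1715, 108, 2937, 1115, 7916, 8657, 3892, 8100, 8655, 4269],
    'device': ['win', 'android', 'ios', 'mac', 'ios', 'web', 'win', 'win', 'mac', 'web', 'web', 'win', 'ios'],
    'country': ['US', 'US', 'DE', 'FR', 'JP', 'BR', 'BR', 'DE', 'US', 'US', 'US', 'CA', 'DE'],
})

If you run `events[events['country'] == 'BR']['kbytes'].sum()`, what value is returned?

4052

filter rows where country == 'BR':
   duration  kbytes device country
5       119    2937    web      BR
6       166    1115    win      BR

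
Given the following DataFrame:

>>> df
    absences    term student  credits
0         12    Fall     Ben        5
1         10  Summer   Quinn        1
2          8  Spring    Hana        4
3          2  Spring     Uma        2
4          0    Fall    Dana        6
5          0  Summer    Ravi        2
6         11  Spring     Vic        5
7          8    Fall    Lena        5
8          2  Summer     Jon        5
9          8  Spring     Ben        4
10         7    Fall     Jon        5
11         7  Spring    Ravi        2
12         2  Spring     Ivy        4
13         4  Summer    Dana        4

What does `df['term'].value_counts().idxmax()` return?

Spring

value_counts of term:
term
Spring    6
Fall      4
Summer    4
Name: count, dtype: int64
Then the label with the largest value: Spring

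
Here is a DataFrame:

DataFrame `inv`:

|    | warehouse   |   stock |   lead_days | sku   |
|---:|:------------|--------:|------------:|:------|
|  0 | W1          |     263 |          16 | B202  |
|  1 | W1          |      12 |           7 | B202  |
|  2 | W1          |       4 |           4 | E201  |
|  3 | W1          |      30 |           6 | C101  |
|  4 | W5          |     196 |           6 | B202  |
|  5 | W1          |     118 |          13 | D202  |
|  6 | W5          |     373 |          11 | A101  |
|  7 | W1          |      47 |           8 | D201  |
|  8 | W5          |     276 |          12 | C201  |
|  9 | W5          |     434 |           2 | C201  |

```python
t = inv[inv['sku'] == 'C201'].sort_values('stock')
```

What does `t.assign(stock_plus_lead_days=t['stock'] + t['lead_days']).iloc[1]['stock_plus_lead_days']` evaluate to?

filter rows where sku == 'C201':
  warehouse  stock  lead_days   sku
8        W5    276         12  C201
9        W5    434          2  C201
sort by stock:
  warehouse  stock  lead_days   sku
8        W5    276         12  C201
9        W5    434          2  C201
add column stock_plus_lead_days = t['stock'] + t['lead_days']:
  warehouse  stock  lead_days   sku  stock_plus_lead_days
8        W5    276         12  C201                   288
9        W5    434          2  C201                   436
Taking the value at position 1, column 'stock_plus_lead_days' gives 436.

436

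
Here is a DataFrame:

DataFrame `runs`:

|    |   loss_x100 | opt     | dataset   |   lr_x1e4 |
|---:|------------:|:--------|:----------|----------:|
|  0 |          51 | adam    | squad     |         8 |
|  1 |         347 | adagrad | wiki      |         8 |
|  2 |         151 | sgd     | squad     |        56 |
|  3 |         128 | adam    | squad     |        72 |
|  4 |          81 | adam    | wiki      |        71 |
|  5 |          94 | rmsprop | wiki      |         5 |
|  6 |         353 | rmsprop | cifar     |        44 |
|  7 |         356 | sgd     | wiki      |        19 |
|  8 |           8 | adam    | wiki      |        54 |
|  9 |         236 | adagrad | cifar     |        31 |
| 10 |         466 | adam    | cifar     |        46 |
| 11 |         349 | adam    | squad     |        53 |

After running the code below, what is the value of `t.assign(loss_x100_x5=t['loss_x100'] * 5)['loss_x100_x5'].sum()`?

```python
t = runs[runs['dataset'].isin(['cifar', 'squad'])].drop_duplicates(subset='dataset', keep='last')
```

4075

filter rows where dataset in ['cifar', 'squad']:
    loss_x100      opt dataset  lr_x1e4
0          51     adam   squad        8
2         151      sgd   squad       56
3         128     adam   squad       72
6         353  rmsprop   cifar       44
9         236  adagrad   cifar       31
10        466     adam   cifar       46
11        349     adam   squad       53
drop duplicate dataset (keep=last):
    loss_x100   opt dataset  lr_x1e4
10        466  adam   cifar       46
11        349  adam   squad       53
add column loss_x100_x5 = t['loss_x100'] * 5:
    loss_x100   opt dataset  lr_x1e4  loss_x100_x5
10        466  adam   cifar       46          2330
11        349  adam   squad       53          1745
Taking the sum of column 'loss_x100_x5' gives 4075.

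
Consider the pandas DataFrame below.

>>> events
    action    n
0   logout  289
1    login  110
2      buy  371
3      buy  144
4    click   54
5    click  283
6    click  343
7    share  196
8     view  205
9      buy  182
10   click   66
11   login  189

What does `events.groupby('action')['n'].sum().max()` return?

group by action, sum of n:
action
buy       697
click     746
login     299
logout    289
share     196
view      205
Name: n, dtype: int64

746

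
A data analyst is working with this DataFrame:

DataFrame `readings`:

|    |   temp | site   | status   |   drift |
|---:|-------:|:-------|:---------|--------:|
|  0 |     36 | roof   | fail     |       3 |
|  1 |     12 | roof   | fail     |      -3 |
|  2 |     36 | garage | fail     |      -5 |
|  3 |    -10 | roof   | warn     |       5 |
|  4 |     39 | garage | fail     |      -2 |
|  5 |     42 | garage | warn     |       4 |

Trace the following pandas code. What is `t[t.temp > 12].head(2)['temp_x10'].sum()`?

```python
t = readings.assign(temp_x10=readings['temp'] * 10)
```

720

add column temp_x10 = readings['temp'] * 10:
   temp    site status  drift  temp_x10
0    36    roof   fail      3       360
1    12    roof   fail     -3       120
2    36  garage   fail     -5       360
3   -10    roof   warn      5      -100
4    39  garage   fail     -2       390
5    42  garage   warn      4       420
filter rows where temp > 12:
   temp    site status  drift  temp_x10
0    36    roof   fail      3       360
2    36  garage   fail     -5       360
4    39  garage   fail     -2       390
5    42  garage   warn      4       420
take first 2 rows:
   temp    site status  drift  temp_x10
0    36    roof   fail      3       360
2    36  garage   fail     -5       360
Taking the sum of column 'temp_x10' gives 720.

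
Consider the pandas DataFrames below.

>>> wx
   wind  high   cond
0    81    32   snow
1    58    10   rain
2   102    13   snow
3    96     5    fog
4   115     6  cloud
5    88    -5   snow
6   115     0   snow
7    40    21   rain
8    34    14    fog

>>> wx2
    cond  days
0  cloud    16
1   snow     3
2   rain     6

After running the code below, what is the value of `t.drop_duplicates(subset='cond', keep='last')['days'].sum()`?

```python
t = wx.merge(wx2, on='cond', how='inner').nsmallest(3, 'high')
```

19

merge on 'cond' (how='inner') → 7 rows:
   wind  high   cond  days
0    81    32   snow     3
1    58    10   rain     6
2   102    13   snow     3
3   115     6  cloud    16
4    88    -5   snow     3
5   115     0   snow     3
6    40    21   rain     6
take 3 rows with smallest high:
   wind  high   cond  days
4    88    -5   snow     3
5   115     0   snow     3
3   115     6  cloud    16
drop duplicate cond (keep=last):
   wind  high   cond  days
5   115     0   snow     3
3   115     6  cloud    16
Hence 19.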